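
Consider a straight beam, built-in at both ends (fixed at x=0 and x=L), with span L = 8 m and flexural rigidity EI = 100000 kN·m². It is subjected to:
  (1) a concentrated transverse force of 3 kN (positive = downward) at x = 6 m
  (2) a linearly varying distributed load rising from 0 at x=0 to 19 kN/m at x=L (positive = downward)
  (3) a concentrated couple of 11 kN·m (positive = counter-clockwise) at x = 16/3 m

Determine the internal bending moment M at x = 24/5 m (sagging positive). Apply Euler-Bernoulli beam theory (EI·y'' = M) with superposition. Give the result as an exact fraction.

M(24/5) = 31389/1000 kN·m

Load 1 — point force P=3 kN at a=6 m (b=L-a=2):
  M_1 = Pb²(3a+b)x/L³ - Pab²/L²  [x≤a] = 3·2²·(3·6+2)·(24/5)/8³ - 3·6·2²/8² = 9/8 kN·m
Load 2 — triangular load w₀=19 kN/m (0→w₀ over full span):
  M_2 = 3w₀Lx/20 - w₀L²/30 - w₀x³/(6L) = 3·19·8·(24/5)/20 - 19·8²/30 - 19·(24/5)³/(6·8) = 9424/375 kN·m
Load 3 — applied couple M₀=11 kN·m at a=16/3 m (b=L-a=8/3):
  M_3 = R_Ax - M_A  [x≤a] with R_A=11/6, M_A=11/3 = (11/6)·(24/5) - (11/3) = 77/15 kN·m
Superposition: M = Σ M_i = 31389/1000 kN·m ≈ 31.389000 kN·m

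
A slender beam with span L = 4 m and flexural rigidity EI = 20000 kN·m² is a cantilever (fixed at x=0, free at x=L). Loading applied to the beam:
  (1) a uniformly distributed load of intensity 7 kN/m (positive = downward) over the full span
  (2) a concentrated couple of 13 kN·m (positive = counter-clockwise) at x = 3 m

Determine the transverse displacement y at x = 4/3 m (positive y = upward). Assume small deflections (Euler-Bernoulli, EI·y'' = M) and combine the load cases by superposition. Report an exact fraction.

Load 1 — uniform load w=7 kN/m over full span:
  y_1 = -wx²(x²-4Lx+6L²)/(24EI) = -7·(4/3)²·((4/3)²-4·4·(4/3)+6·4²)/(24·20000) = -301/151875 m
Load 2 — applied couple M₀=13 kN·m at a=3 m (b=L-a=1):
  y_2 = M₀x²/(2EI)  [x≤a] = 13·(4/3)²/(2·20000) = 13/22500 m
Superposition: y = Σ y_i = -853/607500 m ≈ -0.001404 m

y(4/3) = -853/607500 m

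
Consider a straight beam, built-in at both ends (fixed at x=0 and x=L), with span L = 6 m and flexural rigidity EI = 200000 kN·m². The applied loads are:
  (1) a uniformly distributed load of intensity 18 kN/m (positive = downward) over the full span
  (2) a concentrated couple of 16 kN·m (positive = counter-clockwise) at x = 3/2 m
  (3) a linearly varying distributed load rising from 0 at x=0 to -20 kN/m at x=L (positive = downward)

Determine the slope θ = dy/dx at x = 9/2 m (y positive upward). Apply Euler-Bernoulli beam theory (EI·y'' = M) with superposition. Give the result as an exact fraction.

Load 1 — uniform load w=18 kN/m over full span:
  θ_1 = -wx(L-x)(L-2x)/(12EI) = -18·(9/2)·(6-(9/2))·(6-2·(9/2))/(12·200000) = 243/1600000 rad
Load 2 — applied couple M₀=16 kN·m at a=3/2 m (b=L-a=9/2):
  θ_2 = (R_Ax²/2 - M_Ax - M₀(x-a))/EI  [x>a] with R_A=3, M_A=-3 = (3·(9/2)²/2 - (-3)·(9/2) - 16·((9/2)-(3/2)))/200000 = -33/1600000 rad
Load 3 — triangular load w₀=-20 kN/m (0→w₀ over full span):
  θ_3 = -w₀(2x(L-x)(L-2x)(x+2L)+x²(L-x)²)/(120LEI) = -(-20)·(2·(9/2)·(6-(9/2))·(6-2·(9/2))·((9/2)+2·6)+(9/2)²·(6-(9/2))²)/(120·6·200000) = -1107/12800000 rad
Superposition: θ = Σ θ_i = 573/12800000 rad ≈ 0.000045 rad

θ(9/2) = 573/12800000 rad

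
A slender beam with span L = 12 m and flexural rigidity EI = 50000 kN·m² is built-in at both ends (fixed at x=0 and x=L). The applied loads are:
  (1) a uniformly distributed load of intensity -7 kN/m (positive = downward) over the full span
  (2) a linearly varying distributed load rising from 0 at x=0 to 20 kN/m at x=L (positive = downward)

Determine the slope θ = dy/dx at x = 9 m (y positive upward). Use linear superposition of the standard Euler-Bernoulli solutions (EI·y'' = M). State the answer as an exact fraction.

θ(9) = 351/400000 rad

Load 1 — uniform load w=-7 kN/m over full span:
  θ_1 = -wx(L-x)(L-2x)/(12EI) = -(-7)·9·(12-9)·(12-2·9)/(12·50000) = -189/100000 rad
Load 2 — triangular load w₀=20 kN/m (0→w₀ over full span):
  θ_2 = -w₀(2x(L-x)(L-2x)(x+2L)+x²(L-x)²)/(120LEI) = -20·(2·9·(12-9)·(12-2·9)·(9+2·12)+9²·(12-9)²)/(120·12·50000) = 1107/400000 rad
Superposition: θ = Σ θ_i = 351/400000 rad ≈ 0.000878 rad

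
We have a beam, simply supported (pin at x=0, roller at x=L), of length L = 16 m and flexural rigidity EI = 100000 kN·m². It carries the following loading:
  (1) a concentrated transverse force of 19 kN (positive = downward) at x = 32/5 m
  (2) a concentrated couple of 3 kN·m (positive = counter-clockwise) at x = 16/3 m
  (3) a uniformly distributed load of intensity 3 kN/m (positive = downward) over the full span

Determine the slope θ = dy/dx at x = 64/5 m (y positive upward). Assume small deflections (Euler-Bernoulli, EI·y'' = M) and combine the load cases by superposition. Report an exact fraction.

Load 1 — point force P=19 kN at a=32/5 m (b=L-a=48/5):
  θ_1 = -Pa(2L²-6Lx+3x²+a²)/(6LEI)  [x>a] = -19·(32/5)·(2·16²-6·16·(64/5)+3·(64/5)²+(32/5)²)/(6·16·100000) = 912/390625 rad
Load 2 — applied couple M₀=3 kN·m at a=16/3 m (b=L-a=32/3):
  θ_2 = (M₀x²/(2L)-M₀(x-a)+C₁)/EI  [x>a] with C₁=M₀(3b²-L²)/(6L)=8/3 = (3·(64/5)²/(2·16)-3·((64/5)-(16/3))+(8/3))/100000 = -41/937500 rad
Load 3 — uniform load w=3 kN/m over full span:
  θ_3 = -w(L³-6Lx²+4x³)/(24EI) = -3·(16³-6·16·(64/5)²+4·(64/5)³)/(24·100000) = 1584/390625 rad
Superposition: θ = Σ θ_i = 29747/4687500 rad ≈ 0.006346 rad

θ(64/5) = 29747/4687500 rad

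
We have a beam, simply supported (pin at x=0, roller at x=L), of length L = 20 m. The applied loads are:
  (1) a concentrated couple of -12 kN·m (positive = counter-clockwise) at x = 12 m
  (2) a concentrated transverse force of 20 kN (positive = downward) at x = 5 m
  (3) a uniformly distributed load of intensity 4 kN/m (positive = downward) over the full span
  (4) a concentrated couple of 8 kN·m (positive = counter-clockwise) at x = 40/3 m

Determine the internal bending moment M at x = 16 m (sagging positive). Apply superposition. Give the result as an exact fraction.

M(16) = 744/5 kN·m

Load 1 — applied couple M₀=-12 kN·m at a=12 m (b=L-a=8):
  M_1 = M₀x/L - M₀  [x>a] = (-12)·16/20 - (-12) = 12/5 kN·m
Load 2 — point force P=20 kN at a=5 m (b=L-a=15):
  M_2 = Pa(L-x)/L  [x>a] = 20·5·(20-16)/20 = 20 kN·m
Load 3 — uniform load w=4 kN/m over full span:
  M_3 = wx(L-x)/2 = 4·16·(20-16)/2 = 128 kN·m
Load 4 — applied couple M₀=8 kN·m at a=40/3 m (b=L-a=20/3):
  M_4 = M₀x/L - M₀  [x>a] = 8·16/20 - 8 = -8/5 kN·m
Superposition: M = Σ M_i = 744/5 kN·m ≈ 148.800000 kN·m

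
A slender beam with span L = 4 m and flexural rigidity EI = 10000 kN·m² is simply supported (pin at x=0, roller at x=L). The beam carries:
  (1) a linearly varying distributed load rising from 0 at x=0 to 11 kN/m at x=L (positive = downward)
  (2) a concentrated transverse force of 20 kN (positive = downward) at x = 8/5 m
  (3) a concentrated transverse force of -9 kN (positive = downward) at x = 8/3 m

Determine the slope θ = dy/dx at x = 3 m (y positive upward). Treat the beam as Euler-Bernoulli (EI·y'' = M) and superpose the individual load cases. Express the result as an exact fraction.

Load 1 — triangular load w₀=11 kN/m (0→w₀ over full span):
  θ_1 = -w₀(7L⁴-30L²x²+15x⁴)/(360LEI) = -11·(7·4⁴-30·4²·3²+15·3⁴)/(360·4·10000) = 14443/14400000 rad
Load 2 — point force P=20 kN at a=8/5 m (b=L-a=12/5):
  θ_2 = -Pa(2L²-6Lx+3x²+a²)/(6LEI)  [x>a] = -20·(8/5)·(2·4²-6·4·3+3·3²+(8/5)²)/(6·4·10000) = 87/62500 rad
Load 3 — point force P=-9 kN at a=8/3 m (b=L-a=4/3):
  θ_3 = -Pa(2L²-6Lx+3x²+a²)/(6LEI)  [x>a] = -(-9)·(8/3)·(2·4²-6·4·3+3·3²+(8/3)²)/(6·4·10000) = -53/90000 rad
Superposition: θ = Σ θ_i = 130039/72000000 rad ≈ 0.001806 rad

θ(3) = 130039/72000000 rad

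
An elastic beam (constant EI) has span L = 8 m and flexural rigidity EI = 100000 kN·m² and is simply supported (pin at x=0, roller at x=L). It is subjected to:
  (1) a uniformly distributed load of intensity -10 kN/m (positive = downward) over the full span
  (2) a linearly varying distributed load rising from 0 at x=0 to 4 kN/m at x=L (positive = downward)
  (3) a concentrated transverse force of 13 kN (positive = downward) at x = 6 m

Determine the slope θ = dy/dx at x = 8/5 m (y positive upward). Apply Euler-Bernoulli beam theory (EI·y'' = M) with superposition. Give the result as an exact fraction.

θ(8/5) = 1209239/1125000000 rad

Load 1 — uniform load w=-10 kN/m over full span:
  θ_1 = -w(L³-6Lx²+4x³)/(24EI) = -(-10)·(8³-6·8·(8/5)²+4·(8/5)³)/(24·100000) = 132/78125 rad
Load 2 — triangular load w₀=4 kN/m (0→w₀ over full span):
  θ_2 = -w₀(7L⁴-30L²x²+15x⁴)/(360LEI) = -4·(7·8⁴-30·8²·(8/5)²+15·(8/5)⁴)/(360·8·100000) = -5824/17578125 rad
Load 3 — point force P=13 kN at a=6 m (b=L-a=2):
  θ_3 = -Pb(L²-b²-3x²)/(6LEI)  [x≤a] = -13·2·(8²-2²-3·(8/5)²)/(6·8·100000) = -1417/5000000 rad
Superposition: θ = Σ θ_i = 1209239/1125000000 rad ≈ 0.001075 rad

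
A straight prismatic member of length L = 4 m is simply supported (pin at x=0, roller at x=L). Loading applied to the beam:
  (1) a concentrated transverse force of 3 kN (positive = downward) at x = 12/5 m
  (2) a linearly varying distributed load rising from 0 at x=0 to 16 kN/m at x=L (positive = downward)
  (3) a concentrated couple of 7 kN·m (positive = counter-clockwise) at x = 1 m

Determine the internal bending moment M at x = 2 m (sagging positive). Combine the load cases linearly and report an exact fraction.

M(2) = 149/10 kN·m

Load 1 — point force P=3 kN at a=12/5 m (b=L-a=8/5):
  M_1 = Pbx/L  [x≤a] = 3·(8/5)·2/4 = 12/5 kN·m
Load 2 — triangular load w₀=16 kN/m (0→w₀ over full span):
  M_2 = w₀Lx/6 - w₀x³/(6L) = 16·4·2/6 - 16·2³/(6·4) = 16 kN·m
Load 3 — applied couple M₀=7 kN·m at a=1 m (b=L-a=3):
  M_3 = M₀x/L - M₀  [x>a] = 7·2/4 - 7 = -7/2 kN·m
Superposition: M = Σ M_i = 149/10 kN·m ≈ 14.900000 kN·m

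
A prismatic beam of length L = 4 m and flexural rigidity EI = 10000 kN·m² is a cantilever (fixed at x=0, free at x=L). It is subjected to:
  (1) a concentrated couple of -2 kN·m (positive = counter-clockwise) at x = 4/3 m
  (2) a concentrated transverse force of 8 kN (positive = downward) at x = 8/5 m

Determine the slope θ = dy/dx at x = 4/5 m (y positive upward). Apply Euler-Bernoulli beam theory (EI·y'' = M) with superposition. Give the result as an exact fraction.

θ(4/5) = -29/31250 rad

Load 1 — applied couple M₀=-2 kN·m at a=4/3 m (b=L-a=8/3):
  θ_1 = M₀x/EI  [x≤a] = (-2)·(4/5)/10000 = -1/6250 rad
Load 2 — point force P=8 kN at a=8/5 m (b=L-a=12/5):
  θ_2 = -Px(2a-x)/(2EI)  [x≤a] = -8·(4/5)·(2·(8/5)-(4/5))/(2·10000) = -12/15625 rad
Superposition: θ = Σ θ_i = -29/31250 rad ≈ -0.000928 rad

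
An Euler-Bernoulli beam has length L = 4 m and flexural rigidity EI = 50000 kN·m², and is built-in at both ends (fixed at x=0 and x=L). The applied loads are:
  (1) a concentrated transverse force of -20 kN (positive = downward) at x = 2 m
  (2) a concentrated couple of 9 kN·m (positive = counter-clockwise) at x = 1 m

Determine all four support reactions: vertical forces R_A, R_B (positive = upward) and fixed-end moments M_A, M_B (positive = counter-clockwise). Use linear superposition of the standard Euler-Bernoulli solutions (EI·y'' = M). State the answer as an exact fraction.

Load 1 — point force P=-20 kN at a=2 m (b=L-a=2):
  R_A = Pb²(3a+b)/L³ = (-20)·2²·(3·2+2)/4³ = -10 kN
  M_A = Pab²/L² = (-20)·2·2²/4² = -10 kN·m
  R_B = Pa²(a+3b)/L³ = (-20)·2²·(2+3·2)/4³ = -10 kN
  M_B = -Pa²b/L² = -(-20)·2²·2/4² = 10 kN·m
Load 2 — applied couple M₀=9 kN·m at a=1 m (b=L-a=3):
  R_A = 6M₀ab/L³ = 6·9·1·3/4³ = 81/32 kN
  M_A = M₀b(2a-b)/L² = 9·3·(2·1-3)/4² = -27/16 kN·m
  R_B = -6M₀ab/L³ = -6·9·1·3/4³ = -81/32 kN
  M_B = M₀a(2b-a)/L² = 9·1·(2·3-1)/4² = 45/16 kN·m
Superposition: R_A = -239/32 kN, M_A = -187/16 kN·m, R_B = -401/32 kN, M_B = 205/16 kN·m

R_A = -239/32 kN, M_A = -187/16 kN·m, R_B = -401/32 kN, M_B = 205/16 kN·m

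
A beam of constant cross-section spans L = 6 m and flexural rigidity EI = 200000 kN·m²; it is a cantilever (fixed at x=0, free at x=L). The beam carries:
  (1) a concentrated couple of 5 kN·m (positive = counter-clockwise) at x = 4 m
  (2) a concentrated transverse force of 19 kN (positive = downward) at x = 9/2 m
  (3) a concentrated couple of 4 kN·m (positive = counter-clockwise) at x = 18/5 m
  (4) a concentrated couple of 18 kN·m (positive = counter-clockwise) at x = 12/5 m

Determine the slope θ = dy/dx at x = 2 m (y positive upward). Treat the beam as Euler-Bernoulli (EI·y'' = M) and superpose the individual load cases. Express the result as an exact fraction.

Load 1 — applied couple M₀=5 kN·m at a=4 m (b=L-a=2):
  θ_1 = M₀x/EI  [x≤a] = 5·2/200000 = 1/20000 rad
Load 2 — point force P=19 kN at a=9/2 m (b=L-a=3/2):
  θ_2 = -Px(2a-x)/(2EI)  [x≤a] = -19·2·(2·(9/2)-2)/(2·200000) = -133/200000 rad
Load 3 — applied couple M₀=4 kN·m at a=18/5 m (b=L-a=12/5):
  θ_3 = M₀x/EI  [x≤a] = 4·2/200000 = 1/25000 rad
Load 4 — applied couple M₀=18 kN·m at a=12/5 m (b=L-a=18/5):
  θ_4 = M₀x/EI  [x≤a] = 18·2/200000 = 9/50000 rad
Superposition: θ = Σ θ_i = -79/200000 rad ≈ -0.000395 rad

θ(2) = -79/200000 rad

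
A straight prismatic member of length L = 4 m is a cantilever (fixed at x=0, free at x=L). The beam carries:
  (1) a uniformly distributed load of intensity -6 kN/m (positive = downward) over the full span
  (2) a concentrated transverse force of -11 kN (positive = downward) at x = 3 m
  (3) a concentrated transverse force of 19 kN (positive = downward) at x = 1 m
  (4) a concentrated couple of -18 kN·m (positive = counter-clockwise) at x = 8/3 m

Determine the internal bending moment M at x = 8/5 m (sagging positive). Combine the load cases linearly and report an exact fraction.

M(8/5) = 367/25 kN·m

Load 1 — uniform load w=-6 kN/m over full span:
  M_1 = -w(L-x)²/2 = -(-6)·(4-(8/5))²/2 = 432/25 kN·m
Load 2 — point force P=-11 kN at a=3 m (b=L-a=1):
  M_2 = -P(a-x)  [x≤a] = -(-11)·(3-(8/5)) = 77/5 kN·m
Load 3 — point force P=19 kN at a=1 m (b=L-a=3):
  M_3 = 0  [x>a] = 0 kN·m
Load 4 — applied couple M₀=-18 kN·m at a=8/3 m (b=L-a=4/3):
  M_4 = M₀  [x≤a] = (-18) = -18 kN·m
Superposition: M = Σ M_i = 367/25 kN·m ≈ 14.680000 kN·m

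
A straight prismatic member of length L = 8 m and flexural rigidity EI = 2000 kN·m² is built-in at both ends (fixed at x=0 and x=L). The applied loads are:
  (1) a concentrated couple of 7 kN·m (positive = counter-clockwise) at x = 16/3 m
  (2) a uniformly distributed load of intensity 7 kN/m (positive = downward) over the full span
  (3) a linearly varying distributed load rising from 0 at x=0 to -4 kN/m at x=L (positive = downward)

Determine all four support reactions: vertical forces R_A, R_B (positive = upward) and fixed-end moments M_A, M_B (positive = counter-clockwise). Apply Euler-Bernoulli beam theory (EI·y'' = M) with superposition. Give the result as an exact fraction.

Load 1 — applied couple M₀=7 kN·m at a=16/3 m (b=L-a=8/3):
  R_A = 6M₀ab/L³ = 6·7·(16/3)·(8/3)/8³ = 7/6 kN
  M_A = M₀b(2a-b)/L² = 7·(8/3)·(2·(16/3)-(8/3))/8² = 7/3 kN·m
  R_B = -6M₀ab/L³ = -6·7·(16/3)·(8/3)/8³ = -7/6 kN
  M_B = M₀a(2b-a)/L² = 7·(16/3)·(2·(8/3)-(16/3))/8² = 0 kN·m
Load 2 — uniform load w=7 kN/m over full span:
  R_A = wL/2 = 7·8/2 = 28 kN
  M_A = wL²/12 = 7·8²/12 = 112/3 kN·m
  R_B = wL/2 = 7·8/2 = 28 kN
  M_B = -wL²/12 = -7·8²/12 = -112/3 kN·m
Load 3 — triangular load w₀=-4 kN/m (0→w₀ over full span):
  R_A = 3w₀L/20 = 3·(-4)·8/20 = -24/5 kN
  M_A = w₀L²/30 = (-4)·8²/30 = -128/15 kN·m
  R_B = 7w₀L/20 = 7·(-4)·8/20 = -56/5 kN
  M_B = -w₀L²/20 = -(-4)·8²/20 = 64/5 kN·m
Superposition: R_A = 731/30 kN, M_A = 467/15 kN·m, R_B = 469/30 kN, M_B = -368/15 kN·m

R_A = 731/30 kN, M_A = 467/15 kN·m, R_B = 469/30 kN, M_B = -368/15 kN·m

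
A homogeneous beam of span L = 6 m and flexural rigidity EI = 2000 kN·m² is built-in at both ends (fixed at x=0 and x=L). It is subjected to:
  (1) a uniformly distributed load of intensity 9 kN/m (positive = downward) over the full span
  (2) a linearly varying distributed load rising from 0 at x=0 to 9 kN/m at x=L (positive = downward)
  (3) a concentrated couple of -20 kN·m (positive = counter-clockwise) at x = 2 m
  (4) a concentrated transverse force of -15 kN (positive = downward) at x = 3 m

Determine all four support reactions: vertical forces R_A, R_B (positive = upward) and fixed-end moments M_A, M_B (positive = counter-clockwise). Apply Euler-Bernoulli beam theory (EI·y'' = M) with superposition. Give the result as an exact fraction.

Load 1 — uniform load w=9 kN/m over full span:
  R_A = wL/2 = 9·6/2 = 27 kN
  M_A = wL²/12 = 9·6²/12 = 27 kN·m
  R_B = wL/2 = 9·6/2 = 27 kN
  M_B = -wL²/12 = -9·6²/12 = -27 kN·m
Load 2 — triangular load w₀=9 kN/m (0→w₀ over full span):
  R_A = 3w₀L/20 = 3·9·6/20 = 81/10 kN
  M_A = w₀L²/30 = 9·6²/30 = 54/5 kN·m
  R_B = 7w₀L/20 = 7·9·6/20 = 189/10 kN
  M_B = -w₀L²/20 = -9·6²/20 = -81/5 kN·m
Load 3 — applied couple M₀=-20 kN·m at a=2 m (b=L-a=4):
  R_A = 6M₀ab/L³ = 6·(-20)·2·4/6³ = -40/9 kN
  M_A = M₀b(2a-b)/L² = (-20)·4·(2·2-4)/6² = 0 kN·m
  R_B = -6M₀ab/L³ = -6·(-20)·2·4/6³ = 40/9 kN
  M_B = M₀a(2b-a)/L² = (-20)·2·(2·4-2)/6² = -20/3 kN·m
Load 4 — point force P=-15 kN at a=3 m (b=L-a=3):
  R_A = Pb²(3a+b)/L³ = (-15)·3²·(3·3+3)/6³ = -15/2 kN
  M_A = Pab²/L² = (-15)·3·3²/6² = -45/4 kN·m
  R_B = Pa²(a+3b)/L³ = (-15)·3²·(3+3·3)/6³ = -15/2 kN
  M_B = -Pa²b/L² = -(-15)·3²·3/6² = 45/4 kN·m
Superposition: R_A = 1042/45 kN, M_A = 531/20 kN·m, R_B = 1928/45 kN, M_B = -2317/60 kN·m

R_A = 1042/45 kN, M_A = 531/20 kN·m, R_B = 1928/45 kN, M_B = -2317/60 kN·m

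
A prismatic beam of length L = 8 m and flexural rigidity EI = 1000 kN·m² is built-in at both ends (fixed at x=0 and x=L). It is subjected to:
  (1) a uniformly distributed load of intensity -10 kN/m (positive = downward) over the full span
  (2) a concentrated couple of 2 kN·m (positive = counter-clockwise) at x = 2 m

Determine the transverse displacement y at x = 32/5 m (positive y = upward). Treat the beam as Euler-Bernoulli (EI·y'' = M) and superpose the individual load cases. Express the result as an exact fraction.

y(32/5) = 4153/93750 m

Load 1 — uniform load w=-10 kN/m over full span:
  y_1 = -wx²(L-x)²/(24EI) = -(-10)·(32/5)²·(8-(32/5))²/(24·1000) = 2048/46875 m
Load 2 — applied couple M₀=2 kN·m at a=2 m (b=L-a=6):
  y_2 = (R_Ax³/6 - M_Ax²/2 - M₀(x-a)²/2)/EI  [x>a] with R_A=9/32, M_A=-3/8 = ((9/32)·(32/5)³/6 - (-3/8)·(32/5)²/2 - 2·((32/5)-2)²/2)/1000 = 19/31250 m
Superposition: y = Σ y_i = 4153/93750 m ≈ 0.044299 m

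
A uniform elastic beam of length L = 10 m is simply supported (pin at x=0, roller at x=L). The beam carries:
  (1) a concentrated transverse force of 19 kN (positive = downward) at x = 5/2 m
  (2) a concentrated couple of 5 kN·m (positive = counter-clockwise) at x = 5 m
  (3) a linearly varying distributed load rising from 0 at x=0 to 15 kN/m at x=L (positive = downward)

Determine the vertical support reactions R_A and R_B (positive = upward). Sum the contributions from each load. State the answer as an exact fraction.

Load 1 — point force P=19 kN at a=5/2 m (b=L-a=15/2):
  R_A = Pb/L = 19·(15/2)/10 = 57/4 kN
  R_B = Pa/L = 19·(5/2)/10 = 19/4 kN
Load 2 — applied couple M₀=5 kN·m at a=5 m (b=L-a=5):
  R_A = M₀/L = 5/10 = 1/2 kN
  R_B = -M₀/L = -5/10 = -1/2 kN
Load 3 — triangular load w₀=15 kN/m (0→w₀ over full span):
  R_A = w₀L/6 = 15·10/6 = 25 kN
  R_B = w₀L/3 = 15·10/3 = 50 kN
Superposition: R_A = 159/4 kN, R_B = 217/4 kN

R_A = 159/4 kN, R_B = 217/4 kN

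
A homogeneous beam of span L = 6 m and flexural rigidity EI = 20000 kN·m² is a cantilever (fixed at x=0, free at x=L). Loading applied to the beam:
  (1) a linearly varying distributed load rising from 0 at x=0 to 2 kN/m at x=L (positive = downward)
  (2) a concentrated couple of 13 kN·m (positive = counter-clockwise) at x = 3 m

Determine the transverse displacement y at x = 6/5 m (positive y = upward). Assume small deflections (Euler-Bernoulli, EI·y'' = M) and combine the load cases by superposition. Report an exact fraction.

y(6/5) = -48429/156250000 m

Load 1 — triangular load w₀=2 kN/m (0→w₀ over full span):
  y_1 = (w₀Lx³/12-w₀L²x²/6-w₀x⁵/(120L))/EI = (2·6·(6/5)³/12-2·6²·(6/5)²/6-2·(6/5)⁵/(120·6))/20000 = -60777/78125000 m
Load 2 — applied couple M₀=13 kN·m at a=3 m (b=L-a=3):
  y_2 = M₀x²/(2EI)  [x≤a] = 13·(6/5)²/(2·20000) = 117/250000 m
Superposition: y = Σ y_i = -48429/156250000 m ≈ -0.000310 m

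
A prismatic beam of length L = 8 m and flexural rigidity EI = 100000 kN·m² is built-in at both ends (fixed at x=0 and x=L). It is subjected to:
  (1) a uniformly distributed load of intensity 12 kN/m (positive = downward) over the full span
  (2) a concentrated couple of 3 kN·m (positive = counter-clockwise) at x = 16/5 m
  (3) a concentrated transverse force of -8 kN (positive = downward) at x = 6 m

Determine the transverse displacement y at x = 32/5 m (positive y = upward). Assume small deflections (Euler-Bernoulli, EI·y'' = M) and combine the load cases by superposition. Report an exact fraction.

Load 1 — uniform load w=12 kN/m over full span:
  y_1 = -wx²(L-x)²/(24EI) = -12·(32/5)²·(8-(32/5))²/(24·100000) = -1024/1953125 m
Load 2 — applied couple M₀=3 kN·m at a=16/5 m (b=L-a=24/5):
  y_2 = (R_Ax³/6 - M_Ax²/2 - M₀(x-a)²/2)/EI  [x>a] with R_A=27/50, M_A=9/25 = ((27/50)·(32/5)³/6 - (9/25)·(32/5)²/2 - 3·((32/5)-(16/5))²/2)/100000 = 84/9765625 m
Load 3 — point force P=-8 kN at a=6 m (b=L-a=2):
  y_3 = -Pa²(L-x)²(3bL-(3b+a)(L-x))/(6L³EI)  [x>a] = -(-8)·6²·(8-(32/5))²·(3·2·8-(3·2+6)·(8-(32/5)))/(6·8³·100000) = 27/390625 m
Superposition: y = Σ y_i = -4361/9765625 m ≈ -0.000447 m

y(32/5) = -4361/9765625 m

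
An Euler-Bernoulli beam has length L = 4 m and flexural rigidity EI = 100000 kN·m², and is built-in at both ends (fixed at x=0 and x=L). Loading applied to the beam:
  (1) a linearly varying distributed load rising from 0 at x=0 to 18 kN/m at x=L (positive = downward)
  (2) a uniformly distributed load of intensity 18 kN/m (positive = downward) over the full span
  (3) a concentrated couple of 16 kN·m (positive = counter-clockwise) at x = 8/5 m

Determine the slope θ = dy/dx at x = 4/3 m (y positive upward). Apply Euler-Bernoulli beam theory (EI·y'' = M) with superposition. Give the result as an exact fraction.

Load 1 — triangular load w₀=18 kN/m (0→w₀ over full span):
  θ_1 = -w₀(2x(L-x)(L-2x)(x+2L)+x²(L-x)²)/(120LEI) = -18·(2·(4/3)·(4-(4/3))·(4-2·(4/3))·((4/3)+2·4)+(4/3)²·(4-(4/3))²)/(120·4·100000) = -16/421875 rad
Load 2 — uniform load w=18 kN/m over full span:
  θ_2 = -wx(L-x)(L-2x)/(12EI) = -18·(4/3)·(4-(4/3))·(4-2·(4/3))/(12·100000) = -2/28125 rad
Load 3 — applied couple M₀=16 kN·m at a=8/5 m (b=L-a=12/5):
  θ_3 = (R_Ax²/2 - M_Ax)/EI  [x≤a] with R_A=144/25, M_A=48/25 = ((144/25)·(4/3)²/2 - (48/25)·(4/3))/100000 = 2/78125 rad
Superposition: θ = Σ θ_i = -176/2109375 rad ≈ -0.000083 rad

θ(4/3) = -176/2109375 rad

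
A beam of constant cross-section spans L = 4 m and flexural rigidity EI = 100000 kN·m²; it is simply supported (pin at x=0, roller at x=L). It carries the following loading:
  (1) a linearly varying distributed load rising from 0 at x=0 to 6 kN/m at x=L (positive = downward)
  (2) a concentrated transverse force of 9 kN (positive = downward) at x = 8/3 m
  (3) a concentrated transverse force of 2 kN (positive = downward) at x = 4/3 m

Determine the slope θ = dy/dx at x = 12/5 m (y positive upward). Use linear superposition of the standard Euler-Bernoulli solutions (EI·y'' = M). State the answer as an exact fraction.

θ(12/5) = 26803/632812500 rad

Load 1 — triangular load w₀=6 kN/m (0→w₀ over full span):
  θ_1 = -w₀(7L⁴-30L²x²+15x⁴)/(360LEI) = -6·(7·4⁴-30·4²·(12/5)²+15·(12/5)⁴)/(360·4·100000) = 116/5859375 rad
Load 2 — point force P=9 kN at a=8/3 m (b=L-a=4/3):
  θ_2 = -Pb(L²-b²-3x²)/(6LEI)  [x≤a] = -9·(4/3)·(4²-(4/3)²-3·(12/5)²)/(6·4·100000) = 43/2812500 rad
Load 3 — point force P=2 kN at a=4/3 m (b=L-a=8/3):
  θ_3 = -Pa(2L²-6Lx+3x²+a²)/(6LEI)  [x>a] = -2·(4/3)·(2·4²-6·4·(12/5)+3·(12/5)²+(4/3)²)/(6·4·100000) = 46/6328125 rad
Superposition: θ = Σ θ_i = 26803/632812500 rad ≈ 0.000042 rad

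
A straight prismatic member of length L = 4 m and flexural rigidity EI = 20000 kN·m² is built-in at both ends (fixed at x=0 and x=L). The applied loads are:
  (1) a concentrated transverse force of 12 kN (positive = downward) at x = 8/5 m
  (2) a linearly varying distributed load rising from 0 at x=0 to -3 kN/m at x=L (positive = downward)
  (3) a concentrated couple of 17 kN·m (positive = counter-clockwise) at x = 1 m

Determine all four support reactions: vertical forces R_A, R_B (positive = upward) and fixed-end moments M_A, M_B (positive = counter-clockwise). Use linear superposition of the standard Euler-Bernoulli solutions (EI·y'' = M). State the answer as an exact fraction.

R_A = 43029/4000 kN, M_A = 4249/2000 kN·m, R_B = -19029/4000 kN, M_B = 6209/2000 kN·m

Load 1 — point force P=12 kN at a=8/5 m (b=L-a=12/5):
  R_A = Pb²(3a+b)/L³ = 12·(12/5)²·(3·(8/5)+(12/5))/4³ = 972/125 kN
  M_A = Pab²/L² = 12·(8/5)·(12/5)²/4² = 864/125 kN·m
  R_B = Pa²(a+3b)/L³ = 12·(8/5)²·((8/5)+3·(12/5))/4³ = 528/125 kN
  M_B = -Pa²b/L² = -12·(8/5)²·(12/5)/4² = -576/125 kN·m
Load 2 — triangular load w₀=-3 kN/m (0→w₀ over full span):
  R_A = 3w₀L/20 = 3·(-3)·4/20 = -9/5 kN
  M_A = w₀L²/30 = (-3)·4²/30 = -8/5 kN·m
  R_B = 7w₀L/20 = 7·(-3)·4/20 = -21/5 kN
  M_B = -w₀L²/20 = -(-3)·4²/20 = 12/5 kN·m
Load 3 — applied couple M₀=17 kN·m at a=1 m (b=L-a=3):
  R_A = 6M₀ab/L³ = 6·17·1·3/4³ = 153/32 kN
  M_A = M₀b(2a-b)/L² = 17·3·(2·1-3)/4² = -51/16 kN·m
  R_B = -6M₀ab/L³ = -6·17·1·3/4³ = -153/32 kN
  M_B = M₀a(2b-a)/L² = 17·1·(2·3-1)/4² = 85/16 kN·m
Superposition: R_A = 43029/4000 kN, M_A = 4249/2000 kN·m, R_B = -19029/4000 kN, M_B = 6209/2000 kN·m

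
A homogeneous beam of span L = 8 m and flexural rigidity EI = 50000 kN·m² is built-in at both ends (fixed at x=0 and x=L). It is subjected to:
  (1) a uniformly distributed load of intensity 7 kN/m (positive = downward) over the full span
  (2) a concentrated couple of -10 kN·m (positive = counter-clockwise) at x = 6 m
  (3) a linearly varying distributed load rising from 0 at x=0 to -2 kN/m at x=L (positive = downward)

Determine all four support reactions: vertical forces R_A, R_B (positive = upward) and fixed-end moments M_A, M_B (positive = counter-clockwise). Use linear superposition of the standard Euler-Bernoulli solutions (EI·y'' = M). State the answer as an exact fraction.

Load 1 — uniform load w=7 kN/m over full span:
  R_A = wL/2 = 7·8/2 = 28 kN
  M_A = wL²/12 = 7·8²/12 = 112/3 kN·m
  R_B = wL/2 = 7·8/2 = 28 kN
  M_B = -wL²/12 = -7·8²/12 = -112/3 kN·m
Load 2 — applied couple M₀=-10 kN·m at a=6 m (b=L-a=2):
  R_A = 6M₀ab/L³ = 6·(-10)·6·2/8³ = -45/32 kN
  M_A = M₀b(2a-b)/L² = (-10)·2·(2·6-2)/8² = -25/8 kN·m
  R_B = -6M₀ab/L³ = -6·(-10)·6·2/8³ = 45/32 kN
  M_B = M₀a(2b-a)/L² = (-10)·6·(2·2-6)/8² = 15/8 kN·m
Load 3 — triangular load w₀=-2 kN/m (0→w₀ over full span):
  R_A = 3w₀L/20 = 3·(-2)·8/20 = -12/5 kN
  M_A = w₀L²/30 = (-2)·8²/30 = -64/15 kN·m
  R_B = 7w₀L/20 = 7·(-2)·8/20 = -28/5 kN
  M_B = -w₀L²/20 = -(-2)·8²/20 = 32/5 kN·m
Superposition: R_A = 3871/160 kN, M_A = 3593/120 kN·m, R_B = 3809/160 kN, M_B = -3487/120 kN·m

R_A = 3871/160 kN, M_A = 3593/120 kN·m, R_B = 3809/160 kN, M_B = -3487/120 kN·m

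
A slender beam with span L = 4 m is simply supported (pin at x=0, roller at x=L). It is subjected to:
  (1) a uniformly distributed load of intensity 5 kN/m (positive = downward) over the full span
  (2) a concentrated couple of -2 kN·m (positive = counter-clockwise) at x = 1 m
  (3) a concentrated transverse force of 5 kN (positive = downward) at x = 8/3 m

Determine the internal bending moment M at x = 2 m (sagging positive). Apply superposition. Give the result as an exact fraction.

M(2) = 43/3 kN·m

Load 1 — uniform load w=5 kN/m over full span:
  M_1 = wx(L-x)/2 = 5·2·(4-2)/2 = 10 kN·m
Load 2 — applied couple M₀=-2 kN·m at a=1 m (b=L-a=3):
  M_2 = M₀x/L - M₀  [x>a] = (-2)·2/4 - (-2) = 1 kN·m
Load 3 — point force P=5 kN at a=8/3 m (b=L-a=4/3):
  M_3 = Pbx/L  [x≤a] = 5·(4/3)·2/4 = 10/3 kN·m
Superposition: M = Σ M_i = 43/3 kN·m ≈ 14.333333 kN·m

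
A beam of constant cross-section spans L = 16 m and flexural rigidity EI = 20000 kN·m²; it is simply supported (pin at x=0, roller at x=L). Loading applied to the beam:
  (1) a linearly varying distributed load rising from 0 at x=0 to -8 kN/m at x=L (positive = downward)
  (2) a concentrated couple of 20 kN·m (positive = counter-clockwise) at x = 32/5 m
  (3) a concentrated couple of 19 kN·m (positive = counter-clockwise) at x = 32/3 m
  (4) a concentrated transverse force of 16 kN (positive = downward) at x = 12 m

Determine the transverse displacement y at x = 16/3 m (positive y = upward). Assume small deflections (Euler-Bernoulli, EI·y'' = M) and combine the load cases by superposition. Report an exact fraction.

y(16/3) = 231092/2278125 m

Load 1 — triangular load w₀=-8 kN/m (0→w₀ over full span):
  y_1 = -w₀x(7L⁴-10L²x²+3x⁴)/(360LEI) = -(-8)·(16/3)·(7·16⁴-10·16²·(16/3)²+3·(16/3)⁴)/(360·16·20000) = 65536/455625 m
Load 2 — applied couple M₀=20 kN·m at a=32/5 m (b=L-a=48/5):
  y_2 = (M₀x³/(6L)+C₁x)/EI  [x≤a] with C₁=M₀(3b²-L²)/(6L)=64/15 = (20·(16/3)³/(6·16)+(64/15)·(16/3))/20000 = 688/253125 m
Load 3 — applied couple M₀=19 kN·m at a=32/3 m (b=L-a=16/3):
  y_3 = (M₀x³/(6L)+C₁x)/EI  [x≤a] with C₁=M₀(3b²-L²)/(6L)=-304/9 = (19·(16/3)³/(6·16)+(-304/9)·(16/3))/20000 = -76/10125 m
Load 4 — point force P=16 kN at a=12 m (b=L-a=4):
  y_4 = -Pbx(L²-b²-x²)/(6LEI)  [x≤a] = -16·4·(16/3)·(16²-4²-(16/3)²)/(6·16·20000) = -1904/50625 m
Superposition: y = Σ y_i = 231092/2278125 m ≈ 0.101440 m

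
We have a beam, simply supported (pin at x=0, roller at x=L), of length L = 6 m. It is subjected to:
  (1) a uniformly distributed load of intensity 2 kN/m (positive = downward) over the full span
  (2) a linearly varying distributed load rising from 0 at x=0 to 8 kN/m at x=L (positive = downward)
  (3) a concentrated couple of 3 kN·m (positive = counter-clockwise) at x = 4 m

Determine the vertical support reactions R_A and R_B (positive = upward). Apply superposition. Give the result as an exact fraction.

Load 1 — uniform load w=2 kN/m over full span:
  R_A = wL/2 = 2·6/2 = 6 kN
  R_B = wL/2 = 2·6/2 = 6 kN
Load 2 — triangular load w₀=8 kN/m (0→w₀ over full span):
  R_A = w₀L/6 = 8·6/6 = 8 kN
  R_B = w₀L/3 = 8·6/3 = 16 kN
Load 3 — applied couple M₀=3 kN·m at a=4 m (b=L-a=2):
  R_A = M₀/L = 3/6 = 1/2 kN
  R_B = -M₀/L = -3/6 = -1/2 kN
Superposition: R_A = 29/2 kN, R_B = 43/2 kN

R_A = 29/2 kN, R_B = 43/2 kN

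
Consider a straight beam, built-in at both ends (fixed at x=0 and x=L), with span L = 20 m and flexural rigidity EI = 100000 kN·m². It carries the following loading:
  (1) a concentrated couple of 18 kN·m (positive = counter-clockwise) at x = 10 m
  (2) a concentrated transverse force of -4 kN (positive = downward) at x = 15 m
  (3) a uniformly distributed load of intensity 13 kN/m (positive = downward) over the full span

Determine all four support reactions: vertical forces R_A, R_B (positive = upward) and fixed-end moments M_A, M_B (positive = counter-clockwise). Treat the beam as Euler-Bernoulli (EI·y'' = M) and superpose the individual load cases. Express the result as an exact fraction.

Load 1 — applied couple M₀=18 kN·m at a=10 m (b=L-a=10):
  R_A = 6M₀ab/L³ = 6·18·10·10/20³ = 27/20 kN
  M_A = M₀b(2a-b)/L² = 18·10·(2·10-10)/20² = 9/2 kN·m
  R_B = -6M₀ab/L³ = -6·18·10·10/20³ = -27/20 kN
  M_B = M₀a(2b-a)/L² = 18·10·(2·10-10)/20² = 9/2 kN·m
Load 2 — point force P=-4 kN at a=15 m (b=L-a=5):
  R_A = Pb²(3a+b)/L³ = (-4)·5²·(3·15+5)/20³ = -5/8 kN
  M_A = Pab²/L² = (-4)·15·5²/20² = -15/4 kN·m
  R_B = Pa²(a+3b)/L³ = (-4)·15²·(15+3·5)/20³ = -27/8 kN
  M_B = -Pa²b/L² = -(-4)·15²·5/20² = 45/4 kN·m
Load 3 — uniform load w=13 kN/m over full span:
  R_A = wL/2 = 13·20/2 = 130 kN
  M_A = wL²/12 = 13·20²/12 = 1300/3 kN·m
  R_B = wL/2 = 13·20/2 = 130 kN
  M_B = -wL²/12 = -13·20²/12 = -1300/3 kN·m
Superposition: R_A = 5229/40 kN, M_A = 5209/12 kN·m, R_B = 5011/40 kN, M_B = -5011/12 kN·m

R_A = 5229/40 kN, M_A = 5209/12 kN·m, R_B = 5011/40 kN, M_B = -5011/12 kN·m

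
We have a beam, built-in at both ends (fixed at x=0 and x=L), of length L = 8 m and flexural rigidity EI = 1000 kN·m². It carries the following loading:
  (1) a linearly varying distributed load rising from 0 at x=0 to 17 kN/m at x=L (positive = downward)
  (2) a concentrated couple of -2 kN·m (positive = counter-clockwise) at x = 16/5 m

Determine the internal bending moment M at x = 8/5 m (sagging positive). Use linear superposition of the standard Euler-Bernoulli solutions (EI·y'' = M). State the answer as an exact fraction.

Load 1 — triangular load w₀=17 kN/m (0→w₀ over full span):
  M_1 = 3w₀Lx/20 - w₀L²/30 - w₀x³/(6L) = 3·17·8·(8/5)/20 - 17·8²/30 - 17·(8/5)³/(6·8) = -1904/375 kN·m
Load 2 — applied couple M₀=-2 kN·m at a=16/5 m (b=L-a=24/5):
  M_2 = R_Ax - M_A  [x≤a] with R_A=-9/25, M_A=-6/25 = (-9/25)·(8/5) - (-6/25) = -42/125 kN·m
Superposition: M = Σ M_i = -406/75 kN·m ≈ -5.413333 kN·m

M(8/5) = -406/75 kN·m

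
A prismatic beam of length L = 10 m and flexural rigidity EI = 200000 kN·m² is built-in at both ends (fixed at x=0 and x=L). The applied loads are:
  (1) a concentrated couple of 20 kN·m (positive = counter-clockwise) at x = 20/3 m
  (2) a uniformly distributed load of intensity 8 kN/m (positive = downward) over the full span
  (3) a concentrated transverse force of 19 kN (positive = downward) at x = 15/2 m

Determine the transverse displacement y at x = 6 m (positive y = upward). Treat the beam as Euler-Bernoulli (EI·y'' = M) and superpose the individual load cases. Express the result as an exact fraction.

Load 1 — applied couple M₀=20 kN·m at a=20/3 m (b=L-a=10/3):
  y_1 = (R_Ax³/6 - M_Ax²/2)/EI  [x≤a] with R_A=8/3, M_A=20/3 = ((8/3)·6³/6 - (20/3)·6²/2)/200000 = -3/25000 m
Load 2 — uniform load w=8 kN/m over full span:
  y_2 = -wx²(L-x)²/(24EI) = -8·6²·(10-6)²/(24·200000) = -3/3125 m
Load 3 — point force P=19 kN at a=15/2 m (b=L-a=5/2):
  y_3 = -Pb²x²(3aL-(3a+b)x)/(6L³EI)  [x≤a] = -19·(5/2)²·6²·(3·(15/2)·10-(3·(15/2)+(5/2))·6)/(6·10³·200000) = -171/640000 m
Superposition: y = Σ y_i = -4311/3200000 m ≈ -0.001347 m

y(6) = -4311/3200000 m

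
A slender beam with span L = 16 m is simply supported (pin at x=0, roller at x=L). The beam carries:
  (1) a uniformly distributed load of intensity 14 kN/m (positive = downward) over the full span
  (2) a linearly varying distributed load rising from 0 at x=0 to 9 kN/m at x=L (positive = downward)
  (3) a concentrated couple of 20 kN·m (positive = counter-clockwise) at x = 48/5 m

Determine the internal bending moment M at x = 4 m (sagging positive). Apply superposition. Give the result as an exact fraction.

Load 1 — uniform load w=14 kN/m over full span:
  M_1 = wx(L-x)/2 = 14·4·(16-4)/2 = 336 kN·m
Load 2 — triangular load w₀=9 kN/m (0→w₀ over full span):
  M_2 = w₀Lx/6 - w₀x³/(6L) = 9·16·4/6 - 9·4³/(6·16) = 90 kN·m
Load 3 — applied couple M₀=20 kN·m at a=48/5 m (b=L-a=32/5):
  M_3 = M₀x/L  [x≤a] = 20·4/16 = 5 kN·m
Superposition: M = Σ M_i = 431 kN·m ≈ 431.000000 kN·m

M(4) = 431 kN·m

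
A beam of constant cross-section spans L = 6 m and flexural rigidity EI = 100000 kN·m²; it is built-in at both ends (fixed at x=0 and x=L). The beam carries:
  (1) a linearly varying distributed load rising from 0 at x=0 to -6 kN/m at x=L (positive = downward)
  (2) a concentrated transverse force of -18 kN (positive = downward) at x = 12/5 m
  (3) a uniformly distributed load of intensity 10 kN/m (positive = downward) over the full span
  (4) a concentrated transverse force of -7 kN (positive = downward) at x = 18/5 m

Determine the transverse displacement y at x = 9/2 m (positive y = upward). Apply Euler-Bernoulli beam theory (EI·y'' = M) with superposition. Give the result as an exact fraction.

y(9/2) = -2349/640000000 m

Load 1 — triangular load w₀=-6 kN/m (0→w₀ over full span):
  y_1 = -w₀x²(L-x)²(x+2L)/(120LEI) = -(-6)·(9/2)²·(6-(9/2))²·((9/2)+2·6)/(120·6·100000) = 8019/128000000 m
Load 2 — point force P=-18 kN at a=12/5 m (b=L-a=18/5):
  y_2 = -Pa²(L-x)²(3bL-(3b+a)(L-x))/(6L³EI)  [x>a] = -(-18)·(12/5)²·(6-(9/2))²·(3·(18/5)·6-(3·(18/5)+(12/5))·(6-(9/2)))/(6·6³·100000) = 81/1000000 m
Load 3 — uniform load w=10 kN/m over full span:
  y_3 = -wx²(L-x)²/(24EI) = -10·(9/2)²·(6-(9/2))²/(24·100000) = -243/1280000 m
Load 4 — point force P=-7 kN at a=18/5 m (b=L-a=12/5):
  y_4 = -Pa²(L-x)²(3bL-(3b+a)(L-x))/(6L³EI)  [x>a] = -(-7)·(18/5)²·(6-(9/2))²·(3·(12/5)·6-(3·(12/5)+(18/5))·(6-(9/2)))/(6·6³·100000) = 1701/40000000 m
Superposition: y = Σ y_i = -2349/640000000 m ≈ -0.000004 m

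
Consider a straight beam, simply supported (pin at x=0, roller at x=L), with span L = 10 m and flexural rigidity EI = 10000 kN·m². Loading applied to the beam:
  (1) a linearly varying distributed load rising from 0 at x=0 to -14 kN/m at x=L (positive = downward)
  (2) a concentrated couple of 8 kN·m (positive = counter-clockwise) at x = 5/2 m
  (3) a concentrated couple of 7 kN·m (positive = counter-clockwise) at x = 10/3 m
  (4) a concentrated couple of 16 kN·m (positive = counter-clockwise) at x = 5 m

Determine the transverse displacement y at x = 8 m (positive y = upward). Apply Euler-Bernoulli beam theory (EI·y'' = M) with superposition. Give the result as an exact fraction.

y(8) = 138461/2250000 m

Load 1 — triangular load w₀=-14 kN/m (0→w₀ over full span):
  y_1 = -w₀x(7L⁴-10L²x²+3x⁴)/(360LEI) = -(-14)·8·(7·10⁴-10·10²·8²+3·8⁴)/(360·10·10000) = 889/15625 m
Load 2 — applied couple M₀=8 kN·m at a=5/2 m (b=L-a=15/2):
  y_2 = (M₀x³/(6L)-M₀(x-a)²/2+C₁x)/EI  [x>a] with C₁=M₀(3b²-L²)/(6L)=55/6 = (8·8³/(6·10)-8·(8-(5/2))²/2+(55/6)·8)/10000 = 103/50000 m
Load 3 — applied couple M₀=7 kN·m at a=10/3 m (b=L-a=20/3):
  y_3 = (M₀x³/(6L)-M₀(x-a)²/2+C₁x)/EI  [x>a] with C₁=M₀(3b²-L²)/(6L)=35/9 = (7·8³/(6·10)-7·(8-(10/3))²/2+(35/9)·8)/10000 = 329/225000 m
Load 4 — applied couple M₀=16 kN·m at a=5 m (b=L-a=5):
  y_4 = (M₀x³/(6L)-M₀(x-a)²/2+C₁x)/EI  [x>a] with C₁=M₀(3b²-L²)/(6L)=-20/3 = (16·8³/(6·10)-16·(8-5)²/2+(-20/3)·8)/10000 = 7/6250 m
Superposition: y = Σ y_i = 138461/2250000 m ≈ 0.061538 m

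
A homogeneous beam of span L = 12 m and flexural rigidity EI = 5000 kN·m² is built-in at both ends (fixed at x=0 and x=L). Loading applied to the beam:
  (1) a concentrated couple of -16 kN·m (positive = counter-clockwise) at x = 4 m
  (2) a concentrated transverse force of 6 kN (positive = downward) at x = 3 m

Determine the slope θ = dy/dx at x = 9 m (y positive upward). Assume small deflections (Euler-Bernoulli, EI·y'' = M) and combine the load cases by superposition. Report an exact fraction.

θ(9) = 89/32000 rad

Load 1 — applied couple M₀=-16 kN·m at a=4 m (b=L-a=8):
  θ_1 = (R_Ax²/2 - M_Ax - M₀(x-a))/EI  [x>a] with R_A=-16/9, M_A=0 = ((-16/9)·9²/2 - 0·9 - (-16)·(9-4))/5000 = 1/625 rad
Load 2 — point force P=6 kN at a=3 m (b=L-a=9):
  θ_2 = Pa²(L-x)(2bL-(3b+a)(L-x))/(2L³EI)  [x>a] = 6·3²·(12-9)·(2·9·12-(3·9+3)·(12-9))/(2·12³·5000) = 189/160000 rad
Superposition: θ = Σ θ_i = 89/32000 rad ≈ 0.002781 rad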